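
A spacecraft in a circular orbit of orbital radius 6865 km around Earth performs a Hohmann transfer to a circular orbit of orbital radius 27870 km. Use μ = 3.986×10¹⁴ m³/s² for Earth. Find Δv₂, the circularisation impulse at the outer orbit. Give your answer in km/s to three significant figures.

Δv ≈ 1.40 km/s

r₁ = 6865 km = 6.865×10⁶ m.
r₂ = 27870 km = 2.787×10⁷ m.
Transfer ellipse a_t = (r₁ + r₂)/2 = 1.737×10⁷ m.
At r₁: circular v_c1 = √(μ/r₁) = 7620 m/s; transfer-perigee v_p = √[μ(2/r₁ − 1/a_t)] = 9653 m/s.
At r₂: circular v_c2 = √(μ/r₂) = 3782 m/s; transfer-apogee v_a = √[μ(2/r₂ − 1/a_t)] = 2378 m/s.
Δv₂ = v_c2 − v_a = 1404 m/s.
= 1.404 km/s.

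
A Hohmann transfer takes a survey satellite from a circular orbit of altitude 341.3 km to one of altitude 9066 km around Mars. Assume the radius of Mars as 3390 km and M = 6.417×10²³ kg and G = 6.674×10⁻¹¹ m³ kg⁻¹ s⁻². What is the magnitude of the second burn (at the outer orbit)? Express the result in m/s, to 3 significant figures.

Δv ≈ 595 m/s

μ = GM = 6.674×10⁻¹¹ × 6.417×10²³ = 4.283×10¹³ m³/s².
r₁ = 3390 + 341.3 = 3731.3 km = 3.7313×10⁶ m.
r₂ = 3390 + 9066 = 12456 km = 1.2456×10⁷ m.
Transfer ellipse a_t = (r₁ + r₂)/2 = 8.094×10⁶ m.
At r₁: circular v_c1 = √(μ/r₁) = 3388 m/s; transfer-periapsis v_p = √[μ(2/r₁ − 1/a_t)] = 4203 m/s.
At r₂: circular v_c2 = √(μ/r₂) = 1854 m/s; transfer-apoapsis v_a = √[μ(2/r₂ − 1/a_t)] = 1259 m/s.
Δv₂ = v_c2 − v_a = 595.3 m/s.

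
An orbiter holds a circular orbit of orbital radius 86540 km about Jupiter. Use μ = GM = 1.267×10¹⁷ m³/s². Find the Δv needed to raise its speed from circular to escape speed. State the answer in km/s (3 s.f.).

Δv ≈ 15.8 km/s

r = 86540 km = 8.654×10⁷ m.
Circular speed v_c = √(μ/r) = 38260 m/s.
Escape speed v_esc = √(2μ/r) = √2 × v_c = 54110 m/s.
Δv = v_esc − v_c = 15850 m/s = 15.85 km/s.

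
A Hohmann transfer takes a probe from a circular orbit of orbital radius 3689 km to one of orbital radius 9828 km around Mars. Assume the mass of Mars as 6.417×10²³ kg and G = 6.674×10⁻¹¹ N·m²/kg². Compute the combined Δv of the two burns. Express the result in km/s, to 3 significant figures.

Δv_total ≈ 1.25 km/s

μ = GM = 6.674×10⁻¹¹ × 6.417×10²³ = 4.283×10¹³ m³/s².
r₁ = 3689 km = 3.689×10⁶ m.
r₂ = 9828 km = 9.828×10⁶ m.
Transfer ellipse a_t = (r₁ + r₂)/2 = 6.758×10⁶ m.
At r₁: circular v_c1 = √(μ/r₁) = 3407 m/s; transfer-periapsis v_p = √[μ(2/r₁ − 1/a_t)] = 4109 m/s.
Δv₁ = v_p − v_c1 = 701.5 m/s.
At r₂: circular v_c2 = √(μ/r₂) = 2088 m/s; transfer-apoapsis v_a = √[μ(2/r₂ − 1/a_t)] = 1542 m/s.
Δv₂ = v_c2 − v_a = 545.2 m/s.
Total Δv = Δv₁ + Δv₂ = 1247 m/s = 1.247 km/s.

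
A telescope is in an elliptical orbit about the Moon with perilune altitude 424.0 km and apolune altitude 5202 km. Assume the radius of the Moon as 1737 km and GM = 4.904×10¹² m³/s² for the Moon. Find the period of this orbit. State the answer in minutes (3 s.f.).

T ≈ 459 minutes

r_p = 1737 + 424.0 = 2161.0 km = 2.1610×10⁶ m.
r_a = 1737 + 5202 = 6939.0 km = 6.9390×10⁶ m.
Semi-major axis a = (r_p + r_a)/2 = (2161.0 + 6939.0)/2 = 4550.0 km = 4.550×10⁶ m.
By Kepler's third law T = 2π√(a³/μ) = 2π × 4.383×10³ = 2.754×10⁴ s.
= 459.0 minutes.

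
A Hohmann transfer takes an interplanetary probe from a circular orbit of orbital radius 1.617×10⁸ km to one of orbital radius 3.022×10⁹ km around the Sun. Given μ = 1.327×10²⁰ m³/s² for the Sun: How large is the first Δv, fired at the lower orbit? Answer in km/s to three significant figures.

r₁ = 1.617×10⁸ km = 1.617×10¹¹ m.
r₂ = 3.022×10⁹ km = 3.022×10¹² m.
Transfer ellipse a_t = (r₁ + r₂)/2 = 1.592×10¹² m.
At r₁: circular v_c1 = √(μ/r₁) = 28650 m/s; transfer-perihelion v_p = √[μ(2/r₁ − 1/a_t)] = 39470 m/s.
Δv₁ = v_p − v_c1 = 10820 m/s.
= 10.82 km/s.

Δv ≈ 10.8 km/s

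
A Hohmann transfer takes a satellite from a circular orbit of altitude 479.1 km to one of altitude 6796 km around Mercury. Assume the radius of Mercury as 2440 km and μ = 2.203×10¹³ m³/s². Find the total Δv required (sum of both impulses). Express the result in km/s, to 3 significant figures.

Δv_total ≈ 1.11 km/s

r₁ = 2440 + 479.1 = 2919.1 km = 2.9191×10⁶ m.
r₂ = 2440 + 6796 = 9236.0 km = 9.2360×10⁶ m.
Transfer ellipse a_t = (r₁ + r₂)/2 = 6.078×10⁶ m.
At r₁: circular v_c1 = √(μ/r₁) = 2747 m/s; transfer-periherm v_p = √[μ(2/r₁ − 1/a_t)] = 3387 m/s.
Δv₁ = v_p − v_c1 = 639.4 m/s.
At r₂: circular v_c2 = √(μ/r₂) = 1544 m/s; transfer-apoherm v_a = √[μ(2/r₂ − 1/a_t)] = 1070 m/s.
Δv₂ = v_c2 − v_a = 474.1 m/s.
Total Δv = Δv₁ + Δv₂ = 1113 m/s = 1.113 km/s.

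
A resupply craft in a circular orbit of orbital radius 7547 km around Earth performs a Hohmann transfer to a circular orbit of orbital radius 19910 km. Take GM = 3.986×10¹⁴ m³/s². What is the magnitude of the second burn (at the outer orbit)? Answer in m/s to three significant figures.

Δv ≈ 1160 m/s

r₁ = 7547 km = 7.547×10⁶ m.
r₂ = 19910 km = 1.991×10⁷ m.
Transfer ellipse a_t = (r₁ + r₂)/2 = 1.373×10⁷ m.
At r₁: circular v_c1 = √(μ/r₁) = 7267 m/s; transfer-perigee v_p = √[μ(2/r₁ − 1/a_t)] = 8752 m/s.
At r₂: circular v_c2 = √(μ/r₂) = 4474 m/s; transfer-apogee v_a = √[μ(2/r₂ − 1/a_t)] = 3317 m/s.
Δv₂ = v_c2 − v_a = 1157 m/s.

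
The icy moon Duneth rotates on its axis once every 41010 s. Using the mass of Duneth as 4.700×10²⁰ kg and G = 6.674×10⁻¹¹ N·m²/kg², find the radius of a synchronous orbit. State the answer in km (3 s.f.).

μ = GM = 6.674×10⁻¹¹ × 4.700×10²⁰ = 3.137×10¹⁰ m³/s².
A synchronous orbit has period T, so by Kepler's third law a = (μT²/4π²)^(1/3).
μT²/4π² = 3.137×10¹⁰ × (4.101×10⁴)² / 39.48 = 1.336×10¹⁸ m³.
a = 1.101×10⁶ m = 1101.5 km.

r_sync ≈ 1100 km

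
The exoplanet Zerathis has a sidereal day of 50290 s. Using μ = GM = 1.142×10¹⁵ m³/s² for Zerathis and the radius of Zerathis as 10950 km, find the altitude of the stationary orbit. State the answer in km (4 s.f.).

A synchronous orbit has period T, so by Kepler's third law a = (μT²/4π²)^(1/3).
μT²/4π² = 1.142×10¹⁵ × (5.029×10⁴)² / 39.48 = 7.316×10²² m³.
a = 4.182×10⁷ m = 41824 km.
Altitude h = a − R = 41824 − 10950 = 30874 km.

h_sync ≈ 30870 km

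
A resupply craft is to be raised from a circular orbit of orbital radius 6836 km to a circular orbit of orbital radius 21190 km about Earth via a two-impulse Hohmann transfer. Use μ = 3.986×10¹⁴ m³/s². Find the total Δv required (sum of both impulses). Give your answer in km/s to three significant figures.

r₁ = 6836 km = 6.836×10⁶ m.
r₂ = 21190 km = 2.119×10⁷ m.
Transfer ellipse a_t = (r₁ + r₂)/2 = 1.401×10⁷ m.
At r₁: circular v_c1 = √(μ/r₁) = 7636 m/s; transfer-perigee v_p = √[μ(2/r₁ − 1/a_t)] = 9390 m/s.
Δv₁ = v_p − v_c1 = 1754 m/s.
At r₂: circular v_c2 = √(μ/r₂) = 4337 m/s; transfer-apogee v_a = √[μ(2/r₂ − 1/a_t)] = 3029 m/s.
Δv₂ = v_c2 − v_a = 1308 m/s.
Total Δv = Δv₁ + Δv₂ = 3062 m/s = 3.062 km/s.

Δv_total ≈ 3.06 km/s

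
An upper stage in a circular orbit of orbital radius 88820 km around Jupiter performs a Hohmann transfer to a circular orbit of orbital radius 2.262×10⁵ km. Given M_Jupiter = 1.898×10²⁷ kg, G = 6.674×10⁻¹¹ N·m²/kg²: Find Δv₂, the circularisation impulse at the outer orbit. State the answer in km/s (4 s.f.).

Δv ≈ 5.894 km/s

μ = GM = 6.674×10⁻¹¹ × 1.898×10²⁷ = 1.267×10¹⁷ m³/s².
r₁ = 88820 km = 8.882×10⁷ m.
r₂ = 2.262×10⁵ km = 2.262×10⁸ m.
Transfer ellipse a_t = (r₁ + r₂)/2 = 1.575×10⁸ m.
At r₁: circular v_c1 = √(μ/r₁) = 37760 m/s; transfer-perijove v_p = √[μ(2/r₁ − 1/a_t)] = 45260 m/s.
At r₂: circular v_c2 = √(μ/r₂) = 23660 m/s; transfer-apojove v_a = √[μ(2/r₂ − 1/a_t)] = 17770 m/s.
Δv₂ = v_c2 − v_a = 5894 m/s.
= 5.894 km/s.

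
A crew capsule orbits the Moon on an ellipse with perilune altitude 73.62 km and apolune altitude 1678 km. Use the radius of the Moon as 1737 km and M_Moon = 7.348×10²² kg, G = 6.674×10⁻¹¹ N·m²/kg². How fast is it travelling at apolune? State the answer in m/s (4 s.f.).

v ≈ 997.6 m/s

μ = GM = 6.674×10⁻¹¹ × 7.348×10²² = 4.904×10¹² m³/s².
r_p = 1737 + 73.62 = 1810.6 km = 1.8106×10⁶ m.
r_a = 1737 + 1678 = 3415.0 km = 3.4150×10⁶ m.
Semi-major axis a = (r_p + r_a)/2 = 2612.8 km = 2.613×10⁶ m.
Vis-viva: v² = μ(2/r − 1/a) = 4.904×10¹² × (5.857×10⁻⁷ − 3.827×10⁻⁷) = 9.951×10⁵ m²/s².
v = 997.6 m/s.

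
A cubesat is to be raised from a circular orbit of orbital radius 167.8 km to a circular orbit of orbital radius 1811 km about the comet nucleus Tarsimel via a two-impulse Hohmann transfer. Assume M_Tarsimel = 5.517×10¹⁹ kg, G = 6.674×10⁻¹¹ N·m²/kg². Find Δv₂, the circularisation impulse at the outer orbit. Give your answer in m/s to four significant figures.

μ = GM = 6.674×10⁻¹¹ × 5.517×10¹⁹ = 3.682×10⁹ m³/s².
r₁ = 167.8 km = 1.678×10⁵ m.
r₂ = 1811 km = 1.811×10⁶ m.
Transfer ellipse a_t = (r₁ + r₂)/2 = 9.894×10⁵ m.
At r₁: circular v_c1 = √(μ/r₁) = 148.1 m/s; transfer-periapsis v_p = √[μ(2/r₁ − 1/a_t)] = 200.4 m/s.
At r₂: circular v_c2 = √(μ/r₂) = 45.09 m/s; transfer-apoapsis v_a = √[μ(2/r₂ − 1/a_t)] = 18.57 m/s.
Δv₂ = v_c2 − v_a = 26.52 m/s.

Δv ≈ 26.52 m/s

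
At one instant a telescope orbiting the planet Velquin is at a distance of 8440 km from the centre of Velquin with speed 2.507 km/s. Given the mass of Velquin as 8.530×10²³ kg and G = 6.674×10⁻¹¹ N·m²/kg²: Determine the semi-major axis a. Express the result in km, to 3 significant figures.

a ≈ 7900 km

μ = GM = 6.674×10⁻¹¹ × 8.530×10²³ = 5.693×10¹³ m³/s².
r = 8.440×10⁶ m.
Specific orbital energy ε = v²/2 − μ/r = (2507)²/2 − 5.693×10¹³/8.440×10⁶ = -3.603×10⁶ J/kg.
Since ε = −μ/(2a), a = −μ/(2ε) = 7.901×10⁶ m = 7901.0 km.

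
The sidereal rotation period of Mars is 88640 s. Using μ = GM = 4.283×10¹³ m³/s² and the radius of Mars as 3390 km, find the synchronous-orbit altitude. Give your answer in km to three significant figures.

A synchronous orbit has period T, so by Kepler's third law a = (μT²/4π²)^(1/3).
μT²/4π² = 4.283×10¹³ × (8.864×10⁴)² / 39.48 = 8.524×10²¹ m³.
a = 2.043×10⁷ m = 20428 km.
Altitude h = a − R = 20428 − 3390 = 17038 km.

h_sync ≈ 17000 km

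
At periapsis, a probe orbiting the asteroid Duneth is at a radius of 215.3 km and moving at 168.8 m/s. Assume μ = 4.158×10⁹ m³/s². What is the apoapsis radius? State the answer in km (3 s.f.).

r_p = 2.153×10⁵ m.
Specific energy ε = v²/2 − μ/r = -5.066×10³ J/kg, so a = −μ/(2ε) = 4.104×10⁵ m.
The apsides satisfy r_p + r_a = 2a, so the apoapsis radius is 2a − r_p = 6.055×10⁵ m = 605.49 km.

apoapsis radius ≈ 605 km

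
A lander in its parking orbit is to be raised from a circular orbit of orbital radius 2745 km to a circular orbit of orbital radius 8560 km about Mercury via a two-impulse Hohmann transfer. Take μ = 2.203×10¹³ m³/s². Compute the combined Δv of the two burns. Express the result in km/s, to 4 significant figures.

Δv_total ≈ 1.140 km/s

r₁ = 2745 km = 2.745×10⁶ m.
r₂ = 8560 km = 8.560×10⁶ m.
Transfer ellipse a_t = (r₁ + r₂)/2 = 5.652×10⁶ m.
At r₁: circular v_c1 = √(μ/r₁) = 2833 m/s; transfer-periherm v_p = √[μ(2/r₁ − 1/a_t)] = 3486 m/s.
Δv₁ = v_p − v_c1 = 653.3 m/s.
At r₂: circular v_c2 = √(μ/r₂) = 1604 m/s; transfer-apoherm v_a = √[μ(2/r₂ − 1/a_t)] = 1118 m/s.
Δv₂ = v_c2 − v_a = 486.3 m/s.
Total Δv = Δv₁ + Δv₂ = 1140 m/s = 1.140 km/s.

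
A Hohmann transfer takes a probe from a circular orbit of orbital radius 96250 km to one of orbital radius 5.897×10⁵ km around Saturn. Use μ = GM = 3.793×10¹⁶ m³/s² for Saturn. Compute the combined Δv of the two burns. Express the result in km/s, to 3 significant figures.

r₁ = 96250 km = 9.625×10⁷ m.
r₂ = 5.897×10⁵ km = 5.897×10⁸ m.
Transfer ellipse a_t = (r₁ + r₂)/2 = 3.430×10⁸ m.
At r₁: circular v_c1 = √(μ/r₁) = 19850 m/s; transfer-perikrone v_p = √[μ(2/r₁ − 1/a_t)] = 26030 m/s.
Δv₁ = v_p − v_c1 = 6179 m/s.
At r₂: circular v_c2 = √(μ/r₂) = 8020 m/s; transfer-apokrone v_a = √[μ(2/r₂ − 1/a_t)] = 4249 m/s.
Δv₂ = v_c2 − v_a = 3771 m/s.
Total Δv = Δv₁ + Δv₂ = 9950 m/s = 9.950 km/s.

Δv_total ≈ 9.95 km/s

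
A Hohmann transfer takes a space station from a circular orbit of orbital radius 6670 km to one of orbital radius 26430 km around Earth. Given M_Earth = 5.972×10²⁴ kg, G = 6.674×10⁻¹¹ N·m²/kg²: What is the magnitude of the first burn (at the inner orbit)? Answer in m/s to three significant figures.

μ = GM = 6.674×10⁻¹¹ × 5.972×10²⁴ = 3.986×10¹⁴ m³/s².
r₁ = 6670 km = 6.670×10⁶ m.
r₂ = 26430 km = 2.643×10⁷ m.
Transfer ellipse a_t = (r₁ + r₂)/2 = 1.655×10⁷ m.
At r₁: circular v_c1 = √(μ/r₁) = 7730 m/s; transfer-perigee v_p = √[μ(2/r₁ − 1/a_t)] = 9769 m/s.
Δv₁ = v_p − v_c1 = 2039 m/s.

Δv ≈ 2040 m/s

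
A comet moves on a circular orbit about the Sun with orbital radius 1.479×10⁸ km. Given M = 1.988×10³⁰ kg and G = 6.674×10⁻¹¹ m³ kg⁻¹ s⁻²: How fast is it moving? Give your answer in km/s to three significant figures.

μ = GM = 6.674×10⁻¹¹ × 1.988×10³⁰ = 1.327×10²⁰ m³/s².
r = 1.479×10⁸ km = 1.479×10¹¹ m.
For a circular orbit v = √(μ/r) = √(1.327×10²⁰ / 1.479×10¹¹) = √(8.971×10⁸) = 29950 m/s.
That is 29.95 km/s.

v ≈ 30.0 km/s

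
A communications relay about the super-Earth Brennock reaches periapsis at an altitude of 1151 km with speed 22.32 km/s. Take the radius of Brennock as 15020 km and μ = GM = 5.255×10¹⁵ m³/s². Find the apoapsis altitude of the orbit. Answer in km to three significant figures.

apoapsis altitude ≈ 38100 km

r_p = 15020 + 1151 = 16171 km = 1.617×10⁷ m.
Specific energy ε = v²/2 − μ/r = -7.587×10⁷ J/kg, so a = −μ/(2ε) = 3.463×10⁷ m.
The apsides satisfy r_p + r_a = 2a, so the apoapsis radius is 2a − r_p = 5.309×10⁷ m = 53089 km.
Apoapsis altitude = 53089 − 15020 = 38069 km.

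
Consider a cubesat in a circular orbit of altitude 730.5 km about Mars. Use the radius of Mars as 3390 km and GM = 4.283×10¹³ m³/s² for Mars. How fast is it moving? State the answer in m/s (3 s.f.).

r = 3390 + 730.5 = 4120.5 km = 4.1205×10⁶ m.
For a circular orbit v = √(μ/r) = √(4.283×10¹³ / 4.120×10⁶) = √(1.039×10⁷) = 3224 m/s.

v ≈ 3220 m/s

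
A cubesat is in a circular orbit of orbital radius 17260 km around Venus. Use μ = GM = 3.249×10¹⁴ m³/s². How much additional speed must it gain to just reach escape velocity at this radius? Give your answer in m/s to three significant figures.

r = 17260 km = 1.726×10⁷ m.
Circular speed v_c = √(μ/r) = 4339 m/s.
Escape speed v_esc = √(2μ/r) = √2 × v_c = 6136 m/s.
Δv = v_esc − v_c = 1797 m/s.

Δv ≈ 1800 m/s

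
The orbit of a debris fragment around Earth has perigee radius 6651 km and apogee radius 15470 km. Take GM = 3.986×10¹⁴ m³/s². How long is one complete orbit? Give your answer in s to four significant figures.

Semi-major axis a = (r_p + r_a)/2 = (6651.0 + 15470)/2 = 11060 km = 1.106×10⁷ m.
By Kepler's third law T = 2π√(a³/μ) = 2π × 1.842×10³ = 1.158×10⁴ s.

T ≈ 11580 s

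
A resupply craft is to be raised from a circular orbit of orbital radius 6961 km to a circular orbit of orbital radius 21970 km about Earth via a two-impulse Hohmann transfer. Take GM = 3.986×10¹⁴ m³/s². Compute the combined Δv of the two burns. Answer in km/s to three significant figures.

Δv_total ≈ 3.06 km/s

r₁ = 6961 km = 6.961×10⁶ m.
r₂ = 21970 km = 2.197×10⁷ m.
Transfer ellipse a_t = (r₁ + r₂)/2 = 1.447×10⁷ m.
At r₁: circular v_c1 = √(μ/r₁) = 7567 m/s; transfer-perigee v_p = √[μ(2/r₁ − 1/a_t)] = 9326 m/s.
Δv₁ = v_p − v_c1 = 1759 m/s.
At r₂: circular v_c2 = √(μ/r₂) = 4259 m/s; transfer-apogee v_a = √[μ(2/r₂ − 1/a_t)] = 2955 m/s.
Δv₂ = v_c2 − v_a = 1305 m/s.
Total Δv = Δv₁ + Δv₂ = 3063 m/s = 3.063 km/s.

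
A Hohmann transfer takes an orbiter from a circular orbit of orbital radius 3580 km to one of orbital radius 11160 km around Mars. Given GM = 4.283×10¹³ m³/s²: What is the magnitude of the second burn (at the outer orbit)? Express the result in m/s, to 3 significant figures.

r₁ = 3580 km = 3.580×10⁶ m.
r₂ = 11160 km = 1.116×10⁷ m.
Transfer ellipse a_t = (r₁ + r₂)/2 = 7.370×10⁶ m.
At r₁: circular v_c1 = √(μ/r₁) = 3459 m/s; transfer-periapsis v_p = √[μ(2/r₁ − 1/a_t)] = 4256 m/s.
At r₂: circular v_c2 = √(μ/r₂) = 1959 m/s; transfer-apoapsis v_a = √[μ(2/r₂ − 1/a_t)] = 1365 m/s.
Δv₂ = v_c2 − v_a = 593.7 m/s.

Δv ≈ 594 m/s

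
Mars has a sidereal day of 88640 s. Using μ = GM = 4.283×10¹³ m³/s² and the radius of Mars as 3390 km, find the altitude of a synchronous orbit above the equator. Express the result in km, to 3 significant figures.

h_sync ≈ 17000 km

A synchronous orbit has period T, so by Kepler's third law a = (μT²/4π²)^(1/3).
μT²/4π² = 4.283×10¹³ × (8.864×10⁴)² / 39.48 = 8.524×10²¹ m³.
a = 2.043×10⁷ m = 20428 km.
Altitude h = a − R = 20428 − 3390 = 17038 km.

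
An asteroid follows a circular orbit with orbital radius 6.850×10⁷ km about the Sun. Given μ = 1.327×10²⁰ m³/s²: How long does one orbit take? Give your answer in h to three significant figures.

T ≈ 2720 h

r = 6.850×10⁷ km = 6.850×10¹⁰ m.
Kepler's third law: T = 2π√(r³/μ) = 2π√((6.850×10¹⁰)³ / 1.327×10²⁰).
r³/μ = 2.422×10¹² s², so T = 2π × 1.556×10⁶ = 9.779×10⁶ s.
Converting: 9.779×10⁶ s ÷ 3600 = 2716 h.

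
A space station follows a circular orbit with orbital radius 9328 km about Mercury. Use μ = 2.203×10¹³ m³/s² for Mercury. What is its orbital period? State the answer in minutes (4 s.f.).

r = 9328 km = 9.328×10⁶ m.
Kepler's third law: T = 2π√(r³/μ) = 2π√((9.328×10⁶)³ / 2.203×10¹³).
r³/μ = 3.684×10⁷ s², so T = 2π × 6.070×10³ = 3.814×10⁴ s.
Converting: 3.814×10⁴ s ÷ 60.00 = 635.6 minutes.

T ≈ 635.6 minutes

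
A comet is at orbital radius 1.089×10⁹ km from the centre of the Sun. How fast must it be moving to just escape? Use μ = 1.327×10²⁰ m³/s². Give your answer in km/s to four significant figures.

r = 1.089×10⁹ km = 1.089×10¹² m.
Escape speed v_esc = √(2μ/r) = √(2 × 1.327×10²⁰ / 1.089×10¹²) = √(2.437×10⁸) = 15610 m/s.
= 15.61 km/s.

v_esc ≈ 15.61 km/s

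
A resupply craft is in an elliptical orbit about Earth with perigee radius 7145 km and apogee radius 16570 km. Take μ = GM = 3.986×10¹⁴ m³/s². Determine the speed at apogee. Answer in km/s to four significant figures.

v ≈ 3.807 km/s

Semi-major axis a = (r_p + r_a)/2 = 11858 km = 1.186×10⁷ m.
Vis-viva: v² = μ(2/r − 1/a) = 3.986×10¹⁴ × (1.207×10⁻⁷ − 8.433×10⁻⁸) = 1.450×10⁷ m²/s².
v = 3807 m/s = 3.807 km/s.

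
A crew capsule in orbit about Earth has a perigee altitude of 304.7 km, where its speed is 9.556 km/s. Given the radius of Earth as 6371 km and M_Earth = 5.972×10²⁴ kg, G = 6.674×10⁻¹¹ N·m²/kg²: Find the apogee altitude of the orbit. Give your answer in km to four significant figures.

apogee altitude ≈ 15330 km

μ = GM = 6.674×10⁻¹¹ × 5.972×10²⁴ = 3.986×10¹⁴ m³/s².
r_p = 6371 + 304.7 = 6675.7 km = 6.676×10⁶ m.
Specific energy ε = v²/2 − μ/r = -1.405×10⁷ J/kg, so a = −μ/(2ε) = 1.419×10⁷ m.
The apsides satisfy r_p + r_a = 2a, so the apogee radius is 2a − r_p = 2.170×10⁷ m = 21700 km.
Apogee altitude = 21700 − 6371 = 15329 km.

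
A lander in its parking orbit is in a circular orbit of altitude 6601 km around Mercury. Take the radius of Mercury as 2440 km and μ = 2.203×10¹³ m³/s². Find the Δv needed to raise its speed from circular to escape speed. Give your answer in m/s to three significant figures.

r = 2440 + 6601 = 9041.0 km = 9.0410×10⁶ m.
Circular speed v_c = √(μ/r) = 1561 m/s.
Escape speed v_esc = √(2μ/r) = √2 × v_c = 2208 m/s.
Δv = v_esc − v_c = 646.6 m/s.

Δv ≈ 647 m/s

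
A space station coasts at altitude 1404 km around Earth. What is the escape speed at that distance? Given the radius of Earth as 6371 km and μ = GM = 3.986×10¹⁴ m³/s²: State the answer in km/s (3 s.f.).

v_esc ≈ 10.1 km/s

r = 6371 + 1404 = 7775.0 km = 7.7750×10⁶ m.
Escape speed v_esc = √(2μ/r) = √(2 × 3.986×10¹⁴ / 7.775×10⁶) = √(1.025×10⁸) = 10130 m/s.
= 10.13 km/s.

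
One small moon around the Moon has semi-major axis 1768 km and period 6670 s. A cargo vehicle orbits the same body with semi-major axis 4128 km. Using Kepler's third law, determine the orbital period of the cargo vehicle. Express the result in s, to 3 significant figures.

T₂ ≈ 23800 s

Kepler's third law: T² ∝ a³, so T₂ = T₁ (a₂/a₁)^(3/2).
a₂/a₁ = 2.335, (a₂/a₁)^(3/2) = 3.568.
T₂ = 6670 × 3.568 = 23800 s.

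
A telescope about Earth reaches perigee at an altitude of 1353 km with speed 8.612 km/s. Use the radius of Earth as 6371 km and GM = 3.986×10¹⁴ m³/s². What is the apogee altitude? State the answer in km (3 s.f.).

r_p = 6371 + 1353 = 7724.0 km = 7.724×10⁶ m.
Specific energy ε = v²/2 − μ/r = -1.452×10⁷ J/kg, so a = −μ/(2ε) = 1.372×10⁷ m.
The apsides satisfy r_p + r_a = 2a, so the apogee radius is 2a − r_p = 1.972×10⁷ m = 19724 km.
Apogee altitude = 19724 − 6371 = 13353 km.

apogee altitude ≈ 13400 km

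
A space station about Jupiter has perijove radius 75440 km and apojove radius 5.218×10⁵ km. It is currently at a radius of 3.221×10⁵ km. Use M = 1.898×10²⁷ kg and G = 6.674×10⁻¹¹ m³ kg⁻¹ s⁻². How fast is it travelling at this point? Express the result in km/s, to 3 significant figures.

v ≈ 19.0 km/s

μ = GM = 6.674×10⁻¹¹ × 1.898×10²⁷ = 1.267×10¹⁷ m³/s².
Semi-major axis a = (r_p + r_a)/2 = 2.9862×10⁵ km = 2.986×10⁸ m.
Vis-viva: v² = μ(2/r − 1/a) = 1.267×10¹⁷ × (6.209×10⁻⁹ − 3.349×10⁻⁹) = 3.623×10⁸ m²/s².
v = 19040 m/s = 19.04 km/s.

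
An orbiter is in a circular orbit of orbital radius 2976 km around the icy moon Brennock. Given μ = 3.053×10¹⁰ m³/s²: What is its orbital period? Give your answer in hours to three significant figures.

r = 2976 km = 2.976×10⁶ m.
Kepler's third law: T = 2π√(r³/μ) = 2π√((2.976×10⁶)³ / 3.053×10¹⁰).
r³/μ = 8.633×10⁸ s², so T = 2π × 2.938×10⁴ = 1.846×10⁵ s.
Converting: 1.846×10⁵ s ÷ 3600 = 51.28 hours.

T ≈ 51.3 hours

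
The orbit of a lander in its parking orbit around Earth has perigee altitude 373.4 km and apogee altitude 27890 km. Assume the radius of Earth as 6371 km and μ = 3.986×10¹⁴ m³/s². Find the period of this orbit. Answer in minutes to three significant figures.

T ≈ 487 minutes

r_p = 6371 + 373.4 = 6744.4 km = 6.7444×10⁶ m.
r_a = 6371 + 27890 = 34261 km = 3.4261×10⁷ m.
Semi-major axis a = (r_p + r_a)/2 = (6744.4 + 34261)/2 = 20503 km = 2.050×10⁷ m.
By Kepler's third law T = 2π√(a³/μ) = 2π × 4.650×10³ = 2.922×10⁴ s.
= 486.9 minutes.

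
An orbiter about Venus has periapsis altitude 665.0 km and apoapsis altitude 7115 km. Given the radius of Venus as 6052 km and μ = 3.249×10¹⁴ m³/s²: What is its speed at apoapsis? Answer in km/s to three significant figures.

v ≈ 4.08 km/s

r_p = 6052 + 665.0 = 6717.0 km = 6.7170×10⁶ m.
r_a = 6052 + 7115 = 13167 km = 1.3167×10⁷ m.
Semi-major axis a = (r_p + r_a)/2 = 9942.0 km = 9.942×10⁶ m.
Vis-viva: v² = μ(2/r − 1/a) = 3.249×10¹⁴ × (1.519×10⁻⁷ − 1.006×10⁻⁷) = 1.667×10⁷ m²/s².
v = 4083 m/s = 4.083 km/s.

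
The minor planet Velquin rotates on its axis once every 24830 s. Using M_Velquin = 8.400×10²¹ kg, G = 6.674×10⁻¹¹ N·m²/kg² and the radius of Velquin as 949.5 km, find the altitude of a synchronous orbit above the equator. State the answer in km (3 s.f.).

h_sync ≈ 1110 km

μ = GM = 6.674×10⁻¹¹ × 8.400×10²¹ = 5.606×10¹¹ m³/s².
A synchronous orbit has period T, so by Kepler's third law a = (μT²/4π²)^(1/3).
μT²/4π² = 5.606×10¹¹ × (2.483×10⁴)² / 39.48 = 8.755×10¹⁸ m³.
a = 2.061×10⁶ m = 2061.0 km.
Altitude h = a − R = 2061.0 − 949.5 = 1111.5 km.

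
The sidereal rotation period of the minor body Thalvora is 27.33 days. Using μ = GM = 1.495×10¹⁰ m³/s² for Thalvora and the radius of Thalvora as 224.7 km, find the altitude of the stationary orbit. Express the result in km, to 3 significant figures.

h_sync ≈ 12600 km

T = 27.33 days = 2.361×10⁶ s.
A synchronous orbit has period T, so by Kepler's third law a = (μT²/4π²)^(1/3).
μT²/4π² = 1.495×10¹⁰ × (2.361×10⁶)² / 39.48 = 2.111×10²¹ m³.
a = 1.283×10⁷ m = 12829 km.
Altitude h = a − R = 12829 − 224.7 = 12604 km.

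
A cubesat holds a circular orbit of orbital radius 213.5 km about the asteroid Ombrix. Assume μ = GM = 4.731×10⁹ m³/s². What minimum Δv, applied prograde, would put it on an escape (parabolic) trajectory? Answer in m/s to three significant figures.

Δv ≈ 61.7 m/s

r = 213.5 km = 2.135×10⁵ m.
Circular speed v_c = √(μ/r) = 148.9 m/s.
Escape speed v_esc = √(2μ/r) = √2 × v_c = 210.5 m/s.
Δv = v_esc − v_c = 61.66 m/s.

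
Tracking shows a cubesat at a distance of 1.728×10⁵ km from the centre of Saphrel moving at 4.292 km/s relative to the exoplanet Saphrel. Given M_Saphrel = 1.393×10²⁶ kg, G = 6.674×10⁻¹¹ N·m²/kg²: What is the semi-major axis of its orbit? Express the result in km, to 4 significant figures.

μ = GM = 6.674×10⁻¹¹ × 1.393×10²⁶ = 9.297×10¹⁵ m³/s².
r = 1.728×10⁸ m.
Specific orbital energy ε = v²/2 − μ/r = (4292)²/2 − 9.297×10¹⁵/1.728×10⁸ = -4.459×10⁷ J/kg.
Since ε = −μ/(2a), a = −μ/(2ε) = 1.042×10⁸ m = 1.0425×10⁵ km.

a ≈ 1.042×10⁵ km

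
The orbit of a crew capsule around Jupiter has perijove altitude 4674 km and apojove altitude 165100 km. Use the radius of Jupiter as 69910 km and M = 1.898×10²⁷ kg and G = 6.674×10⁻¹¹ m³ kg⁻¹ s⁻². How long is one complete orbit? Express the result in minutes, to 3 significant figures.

μ = GM = 6.674×10⁻¹¹ × 1.898×10²⁷ = 1.267×10¹⁷ m³/s².
r_p = 69910 + 4674 = 74584 km = 7.4584×10⁷ m.
r_a = 69910 + 165100 = 235010 km = 2.3501×10⁸ m.
Semi-major axis a = (r_p + r_a)/2 = (74584 + 2.3501×10⁵)/2 = 1.5480×10⁵ km = 1.548×10⁸ m.
By Kepler's third law T = 2π√(a³/μ) = 2π × 5.411×10³ = 3.400×10⁴ s.
= 566.7 minutes.

T ≈ 567 minutes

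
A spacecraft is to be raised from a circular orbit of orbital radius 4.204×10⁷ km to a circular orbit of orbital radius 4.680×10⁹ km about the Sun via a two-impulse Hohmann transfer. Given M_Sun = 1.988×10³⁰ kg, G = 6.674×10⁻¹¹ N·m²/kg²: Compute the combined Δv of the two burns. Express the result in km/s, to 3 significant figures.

μ = GM = 6.674×10⁻¹¹ × 1.988×10³⁰ = 1.327×10²⁰ m³/s².
r₁ = 4.204×10⁷ km = 4.204×10¹⁰ m.
r₂ = 4.680×10⁹ km = 4.680×10¹² m.
Transfer ellipse a_t = (r₁ + r₂)/2 = 2.361×10¹² m.
At r₁: circular v_c1 = √(μ/r₁) = 56180 m/s; transfer-perihelion v_p = √[μ(2/r₁ − 1/a_t)] = 79090 m/s.
Δv₁ = v_p − v_c1 = 22920 m/s.
At r₂: circular v_c2 = √(μ/r₂) = 5324 m/s; transfer-aphelion v_a = √[μ(2/r₂ − 1/a_t)] = 710.5 m/s.
Δv₂ = v_c2 − v_a = 4614 m/s.
Total Δv = Δv₁ + Δv₂ = 27530 m/s = 27.53 km/s.

Δv_total ≈ 27.5 km/s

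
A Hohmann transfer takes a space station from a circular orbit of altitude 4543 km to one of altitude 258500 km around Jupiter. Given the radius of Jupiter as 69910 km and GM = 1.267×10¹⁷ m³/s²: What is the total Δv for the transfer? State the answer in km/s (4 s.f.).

r₁ = 69910 + 4543 = 74453 km = 7.4453×10⁷ m.
r₂ = 69910 + 258500 = 328410 km = 3.2841×10⁸ m.
Transfer ellipse a_t = (r₁ + r₂)/2 = 2.014×10⁸ m.
At r₁: circular v_c1 = √(μ/r₁) = 41250 m/s; transfer-perijove v_p = √[μ(2/r₁ − 1/a_t)] = 52670 m/s.
Δv₁ = v_p − v_c1 = 11420 m/s.
At r₂: circular v_c2 = √(μ/r₂) = 19640 m/s; transfer-apojove v_a = √[μ(2/r₂ − 1/a_t)] = 11940 m/s.
Δv₂ = v_c2 − v_a = 7700 m/s.
Total Δv = Δv₁ + Δv₂ = 19120 m/s = 19.12 km/s.

Δv_total ≈ 19.12 km/s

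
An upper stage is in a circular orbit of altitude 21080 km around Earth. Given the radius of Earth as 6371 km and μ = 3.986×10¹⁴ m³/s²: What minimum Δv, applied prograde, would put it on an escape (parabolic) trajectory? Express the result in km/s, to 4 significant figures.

Δv ≈ 1.578 km/s

r = 6371 + 21080 = 27451 km = 2.7451×10⁷ m.
Circular speed v_c = √(μ/r) = 3811 m/s.
Escape speed v_esc = √(2μ/r) = √2 × v_c = 5389 m/s.
Δv = v_esc − v_c = 1578 m/s = 1.578 km/s.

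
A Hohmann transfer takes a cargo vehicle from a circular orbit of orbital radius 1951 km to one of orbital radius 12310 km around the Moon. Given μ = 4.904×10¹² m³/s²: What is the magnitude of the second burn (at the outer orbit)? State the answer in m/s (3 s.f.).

Δv ≈ 301 m/s

r₁ = 1951 km = 1.951×10⁶ m.
r₂ = 12310 km = 1.231×10⁷ m.
Transfer ellipse a_t = (r₁ + r₂)/2 = 7.130×10⁶ m.
At r₁: circular v_c1 = √(μ/r₁) = 1585 m/s; transfer-perilune v_p = √[μ(2/r₁ − 1/a_t)] = 2083 m/s.
At r₂: circular v_c2 = √(μ/r₂) = 631.2 m/s; transfer-apolune v_a = √[μ(2/r₂ − 1/a_t)] = 330.2 m/s.
Δv₂ = v_c2 − v_a = 301.0 m/s.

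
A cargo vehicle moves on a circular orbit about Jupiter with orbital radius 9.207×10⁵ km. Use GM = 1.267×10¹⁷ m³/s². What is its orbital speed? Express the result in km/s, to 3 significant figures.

v ≈ 11.7 km/s

r = 9.207×10⁵ km = 9.207×10⁸ m.
For a circular orbit v = √(μ/r) = √(1.267×10¹⁷ / 9.207×10⁸) = √(1.376×10⁸) = 11730 m/s.
That is 11.73 km/s.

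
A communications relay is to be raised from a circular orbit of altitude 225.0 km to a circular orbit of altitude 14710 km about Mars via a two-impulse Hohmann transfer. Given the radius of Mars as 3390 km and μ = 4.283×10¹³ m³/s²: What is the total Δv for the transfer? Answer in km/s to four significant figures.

Δv_total ≈ 1.653 km/s

r₁ = 3390 + 225.0 = 3615.0 km = 3.6150×10⁶ m.
r₂ = 3390 + 14710 = 18100 km = 1.8100×10⁷ m.
Transfer ellipse a_t = (r₁ + r₂)/2 = 1.086×10⁷ m.
At r₁: circular v_c1 = √(μ/r₁) = 3442 m/s; transfer-periapsis v_p = √[μ(2/r₁ − 1/a_t)] = 4444 m/s.
Δv₁ = v_p − v_c1 = 1002 m/s.
At r₂: circular v_c2 = √(μ/r₂) = 1538 m/s; transfer-apoapsis v_a = √[μ(2/r₂ − 1/a_t)] = 887.6 m/s.
Δv₂ = v_c2 − v_a = 650.7 m/s.
Total Δv = Δv₁ + Δv₂ = 1653 m/s = 1.653 km/s.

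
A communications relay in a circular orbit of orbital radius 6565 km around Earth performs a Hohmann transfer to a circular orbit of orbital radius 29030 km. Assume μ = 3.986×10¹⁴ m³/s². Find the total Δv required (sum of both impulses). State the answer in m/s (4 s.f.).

r₁ = 6565 km = 6.565×10⁶ m.
r₂ = 29030 km = 2.903×10⁷ m.
Transfer ellipse a_t = (r₁ + r₂)/2 = 1.780×10⁷ m.
At r₁: circular v_c1 = √(μ/r₁) = 7792 m/s; transfer-perigee v_p = √[μ(2/r₁ − 1/a_t)] = 9952 m/s.
Δv₁ = v_p − v_c1 = 2160 m/s.
At r₂: circular v_c2 = √(μ/r₂) = 3705 m/s; transfer-apogee v_a = √[μ(2/r₂ − 1/a_t)] = 2251 m/s.
Δv₂ = v_c2 − v_a = 1455 m/s.
Total Δv = Δv₁ + Δv₂ = 3615 m/s.

Δv_total ≈ 3615 m/s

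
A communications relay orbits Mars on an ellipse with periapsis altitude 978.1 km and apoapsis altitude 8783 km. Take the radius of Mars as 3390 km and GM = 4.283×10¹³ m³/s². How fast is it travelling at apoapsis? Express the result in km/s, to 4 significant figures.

v ≈ 1.363 km/s

r_p = 3390 + 978.1 = 4368.1 km = 4.3681×10⁶ m.
r_a = 3390 + 8783 = 12173 km = 1.2173×10⁷ m.
Semi-major axis a = (r_p + r_a)/2 = 8270.5 km = 8.271×10⁶ m.
Vis-viva: v² = μ(2/r − 1/a) = 4.283×10¹³ × (1.643×10⁻⁷ − 1.209×10⁻⁷) = 1.858×10⁶ m²/s².
v = 1363 m/s = 1.363 km/s.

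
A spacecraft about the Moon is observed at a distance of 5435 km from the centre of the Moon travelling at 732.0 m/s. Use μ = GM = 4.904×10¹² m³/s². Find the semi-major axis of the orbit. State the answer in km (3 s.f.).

a ≈ 3870 km

r = 5.435×10⁶ m.
Vis-viva rearranged: 1/a = 2/r − v²/μ = 3.680×10⁻⁷ − 1.093×10⁻⁷ = 2.587×10⁻⁷ m⁻¹.
a = 3.865×10⁶ m = 3865.1 km.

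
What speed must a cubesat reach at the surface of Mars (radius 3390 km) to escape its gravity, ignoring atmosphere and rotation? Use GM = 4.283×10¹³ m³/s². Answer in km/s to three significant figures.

v_esc ≈ 5.03 km/s

r = R = 3.390×10⁶ m.
Escape speed v_esc = √(2μ/r) = √(2 × 4.283×10¹³ / 3.390×10⁶) = √(2.527×10⁷) = 5027 m/s.
= 5.027 km/s.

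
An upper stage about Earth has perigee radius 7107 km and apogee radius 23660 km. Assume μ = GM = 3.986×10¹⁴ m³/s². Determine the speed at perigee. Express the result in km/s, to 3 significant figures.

Semi-major axis a = (r_p + r_a)/2 = 15384 km = 1.538×10⁷ m.
Vis-viva: v² = μ(2/r − 1/a) = 3.986×10¹⁴ × (2.814×10⁻⁷ − 6.500×10⁻⁸) = 8.626×10⁷ m²/s².
v = 9288 m/s = 9.288 km/s.

v ≈ 9.29 km/s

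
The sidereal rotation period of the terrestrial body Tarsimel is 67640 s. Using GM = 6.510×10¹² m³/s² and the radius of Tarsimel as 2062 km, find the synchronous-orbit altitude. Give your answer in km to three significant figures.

A synchronous orbit has period T, so by Kepler's third law a = (μT²/4π²)^(1/3).
μT²/4π² = 6.510×10¹² × (6.764×10⁴)² / 39.48 = 7.544×10²⁰ m³.
a = 9.104×10⁶ m = 9103.5 km.
Altitude h = a − R = 9103.5 − 2062 = 7041.5 km.

h_sync ≈ 7040 km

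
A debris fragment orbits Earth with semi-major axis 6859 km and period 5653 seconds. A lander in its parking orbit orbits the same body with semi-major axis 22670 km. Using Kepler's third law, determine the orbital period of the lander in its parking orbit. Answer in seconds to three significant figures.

T₂ ≈ 34000 seconds

Kepler's third law: T² ∝ a³, so T₂ = T₁ (a₂/a₁)^(3/2).
a₂/a₁ = 3.305, (a₂/a₁)^(3/2) = 6.009.
T₂ = 5653 × 6.009 = 33970 seconds.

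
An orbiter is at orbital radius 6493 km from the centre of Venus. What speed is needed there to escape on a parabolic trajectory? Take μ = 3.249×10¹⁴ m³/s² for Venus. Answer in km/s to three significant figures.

r = 6493 km = 6.493×10⁶ m.
Escape speed v_esc = √(2μ/r) = √(2 × 3.249×10¹⁴ / 6.493×10⁶) = √(1.001×10⁸) = 10000 m/s.
= 10.00 km/s.

v_esc ≈ 10.0 km/s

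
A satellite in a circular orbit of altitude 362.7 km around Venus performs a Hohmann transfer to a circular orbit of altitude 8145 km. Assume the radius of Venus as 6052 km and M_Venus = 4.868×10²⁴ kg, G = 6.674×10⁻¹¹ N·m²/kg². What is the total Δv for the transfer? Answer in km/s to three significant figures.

μ = GM = 6.674×10⁻¹¹ × 4.868×10²⁴ = 3.249×10¹⁴ m³/s².
r₁ = 6052 + 362.7 = 6414.7 km = 6.4147×10⁶ m.
r₂ = 6052 + 8145 = 14197 km = 1.4197×10⁷ m.
Transfer ellipse a_t = (r₁ + r₂)/2 = 1.031×10⁷ m.
At r₁: circular v_c1 = √(μ/r₁) = 7117 m/s; transfer-periapsis v_p = √[μ(2/r₁ − 1/a_t)] = 8353 m/s.
Δv₁ = v_p − v_c1 = 1236 m/s.
At r₂: circular v_c2 = √(μ/r₂) = 4784 m/s; transfer-apoapsis v_a = √[μ(2/r₂ − 1/a_t)] = 3774 m/s.
Δv₂ = v_c2 − v_a = 1010 m/s.
Total Δv = Δv₁ + Δv₂ = 2246 m/s = 2.246 km/s.

Δv_total ≈ 2.25 km/s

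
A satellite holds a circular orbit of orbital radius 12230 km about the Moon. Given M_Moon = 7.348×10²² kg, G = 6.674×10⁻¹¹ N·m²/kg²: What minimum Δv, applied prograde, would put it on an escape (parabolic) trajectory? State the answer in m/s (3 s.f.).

Δv ≈ 262 m/s

μ = GM = 6.674×10⁻¹¹ × 7.348×10²² = 4.904×10¹² m³/s².
r = 12230 km = 1.223×10⁷ m.
Circular speed v_c = √(μ/r) = 633.2 m/s.
Escape speed v_esc = √(2μ/r) = √2 × v_c = 895.5 m/s.
Δv = v_esc − v_c = 262.3 m/s.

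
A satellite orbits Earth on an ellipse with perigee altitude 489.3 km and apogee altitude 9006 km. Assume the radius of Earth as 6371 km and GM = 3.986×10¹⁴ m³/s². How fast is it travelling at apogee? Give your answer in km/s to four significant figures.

r_p = 6371 + 489.3 = 6860.3 km = 6.8603×10⁶ m.
r_a = 6371 + 9006 = 15377 km = 1.5377×10⁷ m.
Semi-major axis a = (r_p + r_a)/2 = 11119 km = 1.112×10⁷ m.
Vis-viva: v² = μ(2/r − 1/a) = 3.986×10¹⁴ × (1.301×10⁻⁷ − 8.994×10⁻⁸) = 1.599×10⁷ m²/s².
v = 3999 m/s = 3.999 km/s.

v ≈ 3.999 km/s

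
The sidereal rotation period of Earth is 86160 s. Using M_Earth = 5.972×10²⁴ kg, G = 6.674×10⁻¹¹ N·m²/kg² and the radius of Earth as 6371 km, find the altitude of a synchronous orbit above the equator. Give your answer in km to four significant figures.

μ = GM = 6.674×10⁻¹¹ × 5.972×10²⁴ = 3.986×10¹⁴ m³/s².
A synchronous orbit has period T, so by Kepler's third law a = (μT²/4π²)^(1/3).
μT²/4π² = 3.986×10¹⁴ × (8.616×10⁴)² / 39.48 = 7.495×10²² m³.
a = 4.216×10⁷ m = 42162 km.
Altitude h = a − R = 42162 − 6371 = 35791 km.

h_sync ≈ 35790 km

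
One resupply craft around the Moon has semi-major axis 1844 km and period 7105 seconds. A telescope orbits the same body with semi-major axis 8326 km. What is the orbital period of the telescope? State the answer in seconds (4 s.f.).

Kepler's third law: T² ∝ a³, so T₂ = T₁ (a₂/a₁)^(3/2).
a₂/a₁ = 4.515, (a₂/a₁)^(3/2) = 9.594.
T₂ = 7105 × 9.594 = 68170 seconds.

T₂ ≈ 68170 seconds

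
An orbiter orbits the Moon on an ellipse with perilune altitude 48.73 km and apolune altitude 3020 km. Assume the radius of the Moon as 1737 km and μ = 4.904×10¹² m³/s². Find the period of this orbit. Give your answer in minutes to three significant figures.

T ≈ 280 minutes

r_p = 1737 + 48.73 = 1785.7 km = 1.7857×10⁶ m.
r_a = 1737 + 3020 = 4757.0 km = 4.7570×10⁶ m.
Semi-major axis a = (r_p + r_a)/2 = (1785.7 + 4757.0)/2 = 3271.4 km = 3.271×10⁶ m.
By Kepler's third law T = 2π√(a³/μ) = 2π × 2.672×10³ = 1.679×10⁴ s.
= 279.8 minutes.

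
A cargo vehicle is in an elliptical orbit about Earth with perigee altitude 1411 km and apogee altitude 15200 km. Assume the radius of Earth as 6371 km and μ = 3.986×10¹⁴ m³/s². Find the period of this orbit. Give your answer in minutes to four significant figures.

T ≈ 294.9 minutes

r_p = 6371 + 1411 = 7782.0 km = 7.7820×10⁶ m.
r_a = 6371 + 15200 = 21571 km = 2.1571×10⁷ m.
Semi-major axis a = (r_p + r_a)/2 = (7782.0 + 21571)/2 = 14676 km = 1.468×10⁷ m.
By Kepler's third law T = 2π√(a³/μ) = 2π × 2.816×10³ = 1.769×10⁴ s.
= 294.9 minutes.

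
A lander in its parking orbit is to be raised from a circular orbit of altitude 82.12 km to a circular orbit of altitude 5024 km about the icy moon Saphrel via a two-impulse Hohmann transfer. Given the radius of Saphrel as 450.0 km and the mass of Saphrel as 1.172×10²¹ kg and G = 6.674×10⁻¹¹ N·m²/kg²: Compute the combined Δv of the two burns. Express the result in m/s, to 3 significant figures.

Δv_total ≈ 203 m/s

μ = GM = 6.674×10⁻¹¹ × 1.172×10²¹ = 7.822×10¹⁰ m³/s².
r₁ = 450.0 + 82.12 = 532.12 km = 5.3212×10⁵ m.
r₂ = 450.0 + 5024 = 5474.0 km = 5.4740×10⁶ m.
Transfer ellipse a_t = (r₁ + r₂)/2 = 3.003×10⁶ m.
At r₁: circular v_c1 = √(μ/r₁) = 383.4 m/s; transfer-periapsis v_p = √[μ(2/r₁ − 1/a_t)] = 517.6 m/s.
Δv₁ = v_p − v_c1 = 134.2 m/s.
At r₂: circular v_c2 = √(μ/r₂) = 119.5 m/s; transfer-apoapsis v_a = √[μ(2/r₂ − 1/a_t)] = 50.32 m/s.
Δv₂ = v_c2 − v_a = 69.22 m/s.
Total Δv = Δv₁ + Δv₂ = 203.5 m/s.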